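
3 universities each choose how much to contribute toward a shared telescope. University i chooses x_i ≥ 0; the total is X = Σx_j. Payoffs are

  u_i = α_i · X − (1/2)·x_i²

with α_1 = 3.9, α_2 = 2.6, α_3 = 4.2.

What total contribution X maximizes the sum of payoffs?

Planner FOC: ∂(Σu_j)/∂x_i = (Σα_j) − x_i = 0, so x_i^SO = Σα_j = 10.7 for every i; X^SO = 32.1.

32.1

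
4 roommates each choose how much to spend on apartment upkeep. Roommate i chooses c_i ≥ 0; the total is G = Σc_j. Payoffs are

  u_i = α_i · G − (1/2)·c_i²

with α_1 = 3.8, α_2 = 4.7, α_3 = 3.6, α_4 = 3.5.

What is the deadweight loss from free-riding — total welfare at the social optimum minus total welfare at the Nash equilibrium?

274.23

Roommate i's FOC: ∂u_i/∂c_i = α_i − c_i = 0, so c_i* = α_i.
NE contributions = (3.8, 4.7, 3.6, 3.5); G = 15.6.
W^NE = (Σα)·G − ½Σα_i² = 15.6² − ½·61.74 = 212.49.
Planner sets c_i = Σα_j = 15.6 for every i, so G^SO = 4·15.6 = 62.4.
W^SO = (Σα)·G^SO − ½·4·(Σα)² = (4/2)·15.6² = 486.72.
Deadweight loss = W^SO − W^NE = 274.23.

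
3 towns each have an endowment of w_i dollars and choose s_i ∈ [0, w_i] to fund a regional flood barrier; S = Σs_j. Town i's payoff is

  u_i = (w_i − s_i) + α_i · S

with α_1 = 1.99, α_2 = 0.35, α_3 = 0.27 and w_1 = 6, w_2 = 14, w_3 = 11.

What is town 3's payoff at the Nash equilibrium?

∂u_i/∂s_i = α_i − 1, so town i contributes w_i if α_i > 1, else 0.
α_i > 1 for i ∈ {1}; NE contributions (6, 0, 0), S = 6.
u_3 = (11 − 0) + 0.27·6 = 12.62.

12.62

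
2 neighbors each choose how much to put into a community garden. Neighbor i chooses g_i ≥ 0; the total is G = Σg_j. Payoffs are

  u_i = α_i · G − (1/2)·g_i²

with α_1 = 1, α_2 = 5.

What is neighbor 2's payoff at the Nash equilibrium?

Neighbor i's FOC: ∂u_i/∂g_i = α_i − g_i = 0, so g_i* = α_i.
NE contributions = (1, 5); G = 6.
u_2 = α_2·G − ½·(g_2)² = 5·6 − ½·5² = 17.5.

17.5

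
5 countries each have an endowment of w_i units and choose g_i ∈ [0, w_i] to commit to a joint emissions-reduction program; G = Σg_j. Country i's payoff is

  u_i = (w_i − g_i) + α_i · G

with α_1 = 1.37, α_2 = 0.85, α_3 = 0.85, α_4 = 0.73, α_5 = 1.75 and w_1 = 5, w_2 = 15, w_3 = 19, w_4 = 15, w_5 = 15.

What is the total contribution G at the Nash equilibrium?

20

∂u_i/∂g_i = α_i − 1, so country i contributes w_i if α_i > 1, else 0.
α_i > 1 for i ∈ {1, 5}; NE contributions (5, 0, 0, 0, 15), G = 20.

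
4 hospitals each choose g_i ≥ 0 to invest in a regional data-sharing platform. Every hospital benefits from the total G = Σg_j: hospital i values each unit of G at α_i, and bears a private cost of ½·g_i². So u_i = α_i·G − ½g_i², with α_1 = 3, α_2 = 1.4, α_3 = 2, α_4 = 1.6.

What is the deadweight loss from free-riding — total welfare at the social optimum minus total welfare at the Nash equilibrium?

Hospital i's FOC: ∂u_i/∂g_i = α_i − g_i = 0, so g_i* = α_i.
NE contributions = (3, 1.4, 2, 1.6); G = 8.
W^NE = (Σα)·G − ½Σα_i² = 8² − ½·17.52 = 55.24.
Planner sets g_i = Σα_j = 8 for every i, so G^SO = 4·8 = 32.
W^SO = (Σα)·G^SO − ½·4·(Σα)² = (4/2)·8² = 128.
Deadweight loss = W^SO − W^NE = 72.76.

72.76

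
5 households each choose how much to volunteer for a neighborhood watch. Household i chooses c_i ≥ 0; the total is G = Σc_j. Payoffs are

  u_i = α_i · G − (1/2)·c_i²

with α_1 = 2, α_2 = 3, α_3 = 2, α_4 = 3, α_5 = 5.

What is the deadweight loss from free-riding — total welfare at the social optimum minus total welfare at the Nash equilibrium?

Household i's FOC: ∂u_i/∂c_i = α_i − c_i = 0, so c_i* = α_i.
NE contributions = (2, 3, 2, 3, 5); G = 15.
W^NE = (Σα)·G − ½Σα_i² = 15² − ½·51 = 199.5.
Planner sets c_i = Σα_j = 15 for every i, so G^SO = 5·15 = 75.
W^SO = (Σα)·G^SO − ½·5·(Σα)² = (5/2)·15² = 562.5.
Deadweight loss = W^SO − W^NE = 363.

363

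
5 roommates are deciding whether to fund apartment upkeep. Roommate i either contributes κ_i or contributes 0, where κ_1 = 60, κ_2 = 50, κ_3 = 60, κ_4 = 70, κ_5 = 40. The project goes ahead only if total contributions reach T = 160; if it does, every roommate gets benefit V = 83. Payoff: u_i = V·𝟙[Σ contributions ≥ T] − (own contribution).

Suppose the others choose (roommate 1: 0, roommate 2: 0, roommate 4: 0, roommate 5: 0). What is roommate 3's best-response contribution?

0

Others' total = 0. Even contributing 60 gives 60 < 160: no benefit either way.
Best response: 0.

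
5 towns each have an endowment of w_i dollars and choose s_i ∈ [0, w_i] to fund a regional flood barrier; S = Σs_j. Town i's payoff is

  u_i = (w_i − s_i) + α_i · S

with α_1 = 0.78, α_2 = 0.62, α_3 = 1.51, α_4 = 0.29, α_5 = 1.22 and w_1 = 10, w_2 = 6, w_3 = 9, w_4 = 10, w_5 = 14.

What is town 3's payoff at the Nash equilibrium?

∂u_i/∂s_i = α_i − 1, so town i contributes w_i if α_i > 1, else 0.
α_i > 1 for i ∈ {3, 5}; NE contributions (0, 0, 9, 0, 14), S = 23.
u_3 = (9 − 9) + 1.51·23 = 34.73.

34.73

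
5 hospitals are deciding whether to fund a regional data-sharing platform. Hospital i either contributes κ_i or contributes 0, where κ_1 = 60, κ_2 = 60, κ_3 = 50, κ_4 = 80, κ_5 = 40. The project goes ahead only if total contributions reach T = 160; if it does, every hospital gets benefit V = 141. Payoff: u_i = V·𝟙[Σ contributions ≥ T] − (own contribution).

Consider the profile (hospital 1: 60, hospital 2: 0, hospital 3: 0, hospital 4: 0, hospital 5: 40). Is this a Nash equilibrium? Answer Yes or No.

No

Total = 100 < 160: not provided.
Hospital 1 (pledges 60, payoff -60): dropping to 0 → total 40, payoff 0. Profitable deviation.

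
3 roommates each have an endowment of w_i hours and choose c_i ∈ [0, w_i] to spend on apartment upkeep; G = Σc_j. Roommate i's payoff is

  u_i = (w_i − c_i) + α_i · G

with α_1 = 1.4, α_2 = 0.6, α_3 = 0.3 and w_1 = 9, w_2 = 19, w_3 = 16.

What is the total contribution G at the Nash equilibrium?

∂u_i/∂c_i = α_i − 1, so roommate i contributes w_i if α_i > 1, else 0.
α_i > 1 for i ∈ {1}; NE contributions (9, 0, 0), G = 9.

9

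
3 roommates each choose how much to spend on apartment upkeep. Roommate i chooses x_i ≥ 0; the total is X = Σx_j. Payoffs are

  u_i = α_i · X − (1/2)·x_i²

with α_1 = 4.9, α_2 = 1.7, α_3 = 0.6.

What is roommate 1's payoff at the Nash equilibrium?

23.275

Roommate i's FOC: ∂u_i/∂x_i = α_i − x_i = 0, so x_i* = α_i.
NE contributions = (4.9, 1.7, 0.6); X = 7.2.
u_1 = α_1·X − ½·(x_1)² = 4.9·7.2 − ½·4.9² = 23.275.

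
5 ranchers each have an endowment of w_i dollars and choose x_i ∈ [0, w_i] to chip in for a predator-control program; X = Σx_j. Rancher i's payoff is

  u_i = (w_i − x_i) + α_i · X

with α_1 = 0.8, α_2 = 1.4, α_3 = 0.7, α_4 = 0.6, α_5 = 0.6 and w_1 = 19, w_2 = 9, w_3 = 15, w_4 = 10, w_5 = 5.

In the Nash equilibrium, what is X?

∂u_i/∂x_i = α_i − 1, so rancher i contributes w_i if α_i > 1, else 0.
α_i > 1 for i ∈ {2}; NE contributions (0, 9, 0, 0, 0), X = 9.

9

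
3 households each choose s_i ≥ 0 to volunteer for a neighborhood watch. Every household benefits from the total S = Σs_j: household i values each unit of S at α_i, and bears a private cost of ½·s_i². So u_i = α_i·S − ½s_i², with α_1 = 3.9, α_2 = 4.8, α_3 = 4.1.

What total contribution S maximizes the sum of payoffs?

Planner FOC: ∂(Σu_j)/∂s_i = (Σα_j) − s_i = 0, so s_i^SO = Σα_j = 12.8 for every i; S^SO = 38.4.

38.4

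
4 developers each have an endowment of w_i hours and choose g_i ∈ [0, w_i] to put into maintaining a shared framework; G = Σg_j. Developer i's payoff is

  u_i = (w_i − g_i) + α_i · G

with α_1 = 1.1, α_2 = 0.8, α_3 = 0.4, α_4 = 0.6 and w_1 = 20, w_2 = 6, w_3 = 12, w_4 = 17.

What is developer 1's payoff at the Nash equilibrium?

22

∂u_i/∂g_i = α_i − 1, so developer i contributes w_i if α_i > 1, else 0.
α_i > 1 for i ∈ {1}; NE contributions (20, 0, 0, 0), G = 20.
u_1 = (20 − 20) + 1.1·20 = 22.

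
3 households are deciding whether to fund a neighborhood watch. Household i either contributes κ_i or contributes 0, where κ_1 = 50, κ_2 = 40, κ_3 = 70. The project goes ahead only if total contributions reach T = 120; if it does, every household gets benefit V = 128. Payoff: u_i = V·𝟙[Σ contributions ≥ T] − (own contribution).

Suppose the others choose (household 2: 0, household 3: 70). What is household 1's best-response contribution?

50

Others' total = 70. Contributing 50 brings total to 120 ≥ 120: gain V − κ_1 = 78.
Best response: 50.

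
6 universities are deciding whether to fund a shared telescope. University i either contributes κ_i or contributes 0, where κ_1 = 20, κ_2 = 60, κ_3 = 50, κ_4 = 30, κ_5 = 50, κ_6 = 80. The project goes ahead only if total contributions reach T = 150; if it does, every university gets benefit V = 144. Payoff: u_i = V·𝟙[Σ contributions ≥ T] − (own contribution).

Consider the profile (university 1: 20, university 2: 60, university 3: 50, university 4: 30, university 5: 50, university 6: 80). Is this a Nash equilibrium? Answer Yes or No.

Total = 290 ≥ 150: provided.
University 1 (pledges 20, payoff 124): dropping to 0 → total 270, payoff 144. Profitable deviation.

No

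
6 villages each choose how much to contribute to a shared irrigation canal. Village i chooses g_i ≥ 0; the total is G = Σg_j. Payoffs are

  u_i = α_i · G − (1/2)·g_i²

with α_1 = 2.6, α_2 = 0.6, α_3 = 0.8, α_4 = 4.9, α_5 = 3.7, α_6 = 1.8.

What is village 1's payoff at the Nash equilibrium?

Village i's FOC: ∂u_i/∂g_i = α_i − g_i = 0, so g_i* = α_i.
NE contributions = (2.6, 0.6, 0.8, 4.9, 3.7, 1.8); G = 14.4.
u_1 = α_1·G − ½·(g_1)² = 2.6·14.4 − ½·2.6² = 34.06.

34.06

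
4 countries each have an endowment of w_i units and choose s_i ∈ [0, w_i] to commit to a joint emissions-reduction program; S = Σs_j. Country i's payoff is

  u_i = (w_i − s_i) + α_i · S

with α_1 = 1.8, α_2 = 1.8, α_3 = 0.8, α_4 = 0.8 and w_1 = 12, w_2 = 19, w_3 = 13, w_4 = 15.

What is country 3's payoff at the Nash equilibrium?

37.8

∂u_i/∂s_i = α_i − 1, so country i contributes w_i if α_i > 1, else 0.
α_i > 1 for i ∈ {1, 2}; NE contributions (12, 19, 0, 0), S = 31.
u_3 = (13 − 0) + 0.8·31 = 37.8.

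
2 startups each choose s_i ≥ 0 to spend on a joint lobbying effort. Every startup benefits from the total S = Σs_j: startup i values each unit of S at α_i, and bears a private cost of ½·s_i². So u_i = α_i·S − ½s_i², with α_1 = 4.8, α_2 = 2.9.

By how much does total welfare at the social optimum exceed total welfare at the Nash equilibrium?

Startup i's FOC: ∂u_i/∂s_i = α_i − s_i = 0, so s_i* = α_i.
NE contributions = (4.8, 2.9); S = 7.7.
W^NE = (Σα)·S − ½Σα_i² = 7.7² − ½·31.45 = 43.565.
Planner sets s_i = Σα_j = 7.7 for every i, so S^SO = 2·7.7 = 15.4.
W^SO = (Σα)·S^SO − ½·2·(Σα)² = (2/2)·7.7² = 59.29.
Deadweight loss = W^SO − W^NE = 15.725.

15.725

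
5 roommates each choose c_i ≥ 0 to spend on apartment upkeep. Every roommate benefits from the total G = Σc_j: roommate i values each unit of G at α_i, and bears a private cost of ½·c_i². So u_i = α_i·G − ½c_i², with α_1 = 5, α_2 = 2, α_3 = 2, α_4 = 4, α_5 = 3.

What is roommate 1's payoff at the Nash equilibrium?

Roommate i's FOC: ∂u_i/∂c_i = α_i − c_i = 0, so c_i* = α_i.
NE contributions = (5, 2, 2, 4, 3); G = 16.
u_1 = α_1·G − ½·(c_1)² = 5·16 − ½·5² = 67.5.

67.5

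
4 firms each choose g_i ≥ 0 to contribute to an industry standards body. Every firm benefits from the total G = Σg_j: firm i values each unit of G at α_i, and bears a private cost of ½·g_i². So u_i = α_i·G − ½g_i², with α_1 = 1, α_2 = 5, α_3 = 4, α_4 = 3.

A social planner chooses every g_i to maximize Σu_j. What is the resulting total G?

52

Planner FOC: ∂(Σu_j)/∂g_i = (Σα_j) − g_i = 0, so g_i^SO = Σα_j = 13 for every i; G^SO = 52.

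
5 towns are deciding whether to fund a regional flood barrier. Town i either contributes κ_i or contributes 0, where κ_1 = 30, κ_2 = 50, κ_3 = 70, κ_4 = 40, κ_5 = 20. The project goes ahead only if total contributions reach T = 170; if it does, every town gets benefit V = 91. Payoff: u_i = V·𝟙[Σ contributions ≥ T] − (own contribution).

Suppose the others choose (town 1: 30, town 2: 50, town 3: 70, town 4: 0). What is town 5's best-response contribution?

Others' total = 150. Contributing 20 brings total to 170 ≥ 170: gain V − κ_5 = 71.
Best response: 20.

20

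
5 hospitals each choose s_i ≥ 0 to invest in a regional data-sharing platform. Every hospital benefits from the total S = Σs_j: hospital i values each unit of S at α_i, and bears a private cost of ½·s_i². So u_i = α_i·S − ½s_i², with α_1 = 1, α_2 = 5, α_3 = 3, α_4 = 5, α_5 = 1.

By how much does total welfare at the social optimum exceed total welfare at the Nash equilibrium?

Hospital i's FOC: ∂u_i/∂s_i = α_i − s_i = 0, so s_i* = α_i.
NE contributions = (1, 5, 3, 5, 1); S = 15.
W^NE = (Σα)·S − ½Σα_i² = 15² − ½·61 = 194.5.
Planner sets s_i = Σα_j = 15 for every i, so S^SO = 5·15 = 75.
W^SO = (Σα)·S^SO − ½·5·(Σα)² = (5/2)·15² = 562.5.
Deadweight loss = W^SO − W^NE = 368.

368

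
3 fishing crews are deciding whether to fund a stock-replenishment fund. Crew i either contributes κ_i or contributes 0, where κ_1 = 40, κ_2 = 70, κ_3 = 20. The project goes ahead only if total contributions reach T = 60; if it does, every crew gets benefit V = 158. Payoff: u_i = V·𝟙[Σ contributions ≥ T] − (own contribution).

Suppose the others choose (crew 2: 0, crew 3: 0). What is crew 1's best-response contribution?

Others' total = 0. Even contributing 40 gives 40 < 60: no benefit either way.
Best response: 0.

0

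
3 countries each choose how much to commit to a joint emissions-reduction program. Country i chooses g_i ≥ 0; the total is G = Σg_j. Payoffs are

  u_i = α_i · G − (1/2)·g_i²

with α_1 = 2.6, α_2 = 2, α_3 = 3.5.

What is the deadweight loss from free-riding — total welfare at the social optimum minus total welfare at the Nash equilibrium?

44.31

Country i's FOC: ∂u_i/∂g_i = α_i − g_i = 0, so g_i* = α_i.
NE contributions = (2.6, 2, 3.5); G = 8.1.
W^NE = (Σα)·G − ½Σα_i² = 8.1² − ½·23.01 = 54.105.
Planner sets g_i = Σα_j = 8.1 for every i, so G^SO = 3·8.1 = 24.3.
W^SO = (Σα)·G^SO − ½·3·(Σα)² = (3/2)·8.1² = 98.415.
Deadweight loss = W^SO − W^NE = 44.31.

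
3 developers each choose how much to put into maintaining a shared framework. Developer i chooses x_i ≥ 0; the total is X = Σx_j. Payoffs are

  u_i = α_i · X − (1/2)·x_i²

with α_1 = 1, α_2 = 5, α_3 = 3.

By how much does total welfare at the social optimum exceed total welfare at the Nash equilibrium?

58

Developer i's FOC: ∂u_i/∂x_i = α_i − x_i = 0, so x_i* = α_i.
NE contributions = (1, 5, 3); X = 9.
W^NE = (Σα)·X − ½Σα_i² = 9² − ½·35 = 63.5.
Planner sets x_i = Σα_j = 9 for every i, so X^SO = 3·9 = 27.
W^SO = (Σα)·X^SO − ½·3·(Σα)² = (3/2)·9² = 121.5.
Deadweight loss = W^SO − W^NE = 58.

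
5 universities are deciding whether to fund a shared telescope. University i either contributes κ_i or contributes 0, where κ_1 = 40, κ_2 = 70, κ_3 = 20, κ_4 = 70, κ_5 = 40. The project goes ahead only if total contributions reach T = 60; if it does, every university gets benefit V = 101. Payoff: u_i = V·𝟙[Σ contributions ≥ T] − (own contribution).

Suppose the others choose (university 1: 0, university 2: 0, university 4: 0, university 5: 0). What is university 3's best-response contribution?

0

Others' total = 0. Even contributing 20 gives 20 < 60: no benefit either way.
Best response: 0.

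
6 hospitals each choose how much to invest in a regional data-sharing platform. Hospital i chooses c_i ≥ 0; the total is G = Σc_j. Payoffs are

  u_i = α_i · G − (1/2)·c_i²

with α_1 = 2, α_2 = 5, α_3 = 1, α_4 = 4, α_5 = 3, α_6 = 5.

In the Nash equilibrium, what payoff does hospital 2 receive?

Hospital i's FOC: ∂u_i/∂c_i = α_i − c_i = 0, so c_i* = α_i.
NE contributions = (2, 5, 1, 4, 3, 5); G = 20.
u_2 = α_2·G − ½·(c_2)² = 5·20 − ½·5² = 87.5.

87.5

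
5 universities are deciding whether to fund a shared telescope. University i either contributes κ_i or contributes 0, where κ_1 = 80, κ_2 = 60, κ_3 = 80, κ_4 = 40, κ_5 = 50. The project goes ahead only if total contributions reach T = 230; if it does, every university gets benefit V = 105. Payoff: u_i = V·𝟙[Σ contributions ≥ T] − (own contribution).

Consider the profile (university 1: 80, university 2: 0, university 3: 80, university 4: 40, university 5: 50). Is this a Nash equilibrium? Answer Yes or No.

Total = 250 ≥ 230: provided.
University 1 (pledges 80, payoff 25): dropping to 0 → total 170, payoff 0. No gain.
University 2 (pledges 0, payoff 105): pledging 60 → total 310, payoff 45. No gain.
University 3 (pledges 80, payoff 25): dropping to 0 → total 170, payoff 0. No gain.
University 4 (pledges 40, payoff 65): dropping to 0 → total 210, payoff 0. No gain.
University 5 (pledges 50, payoff 55): dropping to 0 → total 200, payoff 0. No gain.

Yes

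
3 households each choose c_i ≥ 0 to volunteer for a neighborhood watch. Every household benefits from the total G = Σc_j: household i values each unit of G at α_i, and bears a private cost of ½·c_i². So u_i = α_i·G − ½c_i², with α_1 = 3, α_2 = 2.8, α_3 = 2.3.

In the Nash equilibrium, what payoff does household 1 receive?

19.8

Household i's FOC: ∂u_i/∂c_i = α_i − c_i = 0, so c_i* = α_i.
NE contributions = (3, 2.8, 2.3); G = 8.1.
u_1 = α_1·G − ½·(c_1)² = 3·8.1 − ½·3² = 19.8.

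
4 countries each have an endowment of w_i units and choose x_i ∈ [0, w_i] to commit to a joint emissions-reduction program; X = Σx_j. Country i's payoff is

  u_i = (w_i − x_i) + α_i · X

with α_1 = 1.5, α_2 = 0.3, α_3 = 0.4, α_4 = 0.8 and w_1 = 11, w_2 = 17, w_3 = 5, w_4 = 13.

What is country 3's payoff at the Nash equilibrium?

∂u_i/∂x_i = α_i − 1, so country i contributes w_i if α_i > 1, else 0.
α_i > 1 for i ∈ {1}; NE contributions (11, 0, 0, 0), X = 11.
u_3 = (5 − 0) + 0.4·11 = 9.4.

9.4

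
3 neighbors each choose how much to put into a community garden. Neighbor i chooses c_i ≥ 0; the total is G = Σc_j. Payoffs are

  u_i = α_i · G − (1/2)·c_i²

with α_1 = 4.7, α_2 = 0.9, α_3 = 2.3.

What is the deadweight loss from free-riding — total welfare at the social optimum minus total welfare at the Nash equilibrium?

Neighbor i's FOC: ∂u_i/∂c_i = α_i − c_i = 0, so c_i* = α_i.
NE contributions = (4.7, 0.9, 2.3); G = 7.9.
W^NE = (Σα)·G − ½Σα_i² = 7.9² − ½·28.19 = 48.315.
Planner sets c_i = Σα_j = 7.9 for every i, so G^SO = 3·7.9 = 23.7.
W^SO = (Σα)·G^SO − ½·3·(Σα)² = (3/2)·7.9² = 93.615.
Deadweight loss = W^SO − W^NE = 45.3.

45.3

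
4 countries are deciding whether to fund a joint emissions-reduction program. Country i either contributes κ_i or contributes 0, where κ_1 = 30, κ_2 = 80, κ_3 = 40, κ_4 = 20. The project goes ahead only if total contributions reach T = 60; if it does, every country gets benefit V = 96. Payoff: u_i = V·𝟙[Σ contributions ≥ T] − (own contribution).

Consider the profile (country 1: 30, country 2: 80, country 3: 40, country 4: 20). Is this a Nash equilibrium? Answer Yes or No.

Total = 170 ≥ 60: provided.
Country 1 (pledges 30, payoff 66): dropping to 0 → total 140, payoff 96. Profitable deviation.

No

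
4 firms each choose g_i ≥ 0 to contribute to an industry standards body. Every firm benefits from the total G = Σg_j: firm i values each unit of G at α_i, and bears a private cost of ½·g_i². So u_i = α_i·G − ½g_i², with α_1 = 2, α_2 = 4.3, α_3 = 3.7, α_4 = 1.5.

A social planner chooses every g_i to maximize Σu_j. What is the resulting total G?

Planner FOC: ∂(Σu_j)/∂g_i = (Σα_j) − g_i = 0, so g_i^SO = Σα_j = 11.5 for every i; G^SO = 46.

46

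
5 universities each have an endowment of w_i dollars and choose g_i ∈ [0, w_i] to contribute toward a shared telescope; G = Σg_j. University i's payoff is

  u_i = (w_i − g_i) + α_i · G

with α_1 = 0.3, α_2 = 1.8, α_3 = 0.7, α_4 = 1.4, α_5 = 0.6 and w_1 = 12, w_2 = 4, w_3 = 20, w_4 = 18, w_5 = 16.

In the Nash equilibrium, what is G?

∂u_i/∂g_i = α_i − 1, so university i contributes w_i if α_i > 1, else 0.
α_i > 1 for i ∈ {2, 4}; NE contributions (0, 4, 0, 18, 0), G = 22.

22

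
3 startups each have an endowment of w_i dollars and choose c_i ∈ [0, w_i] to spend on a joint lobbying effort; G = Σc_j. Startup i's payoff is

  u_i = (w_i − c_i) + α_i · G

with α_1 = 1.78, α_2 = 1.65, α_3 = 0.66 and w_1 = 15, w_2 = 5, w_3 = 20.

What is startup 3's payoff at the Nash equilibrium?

∂u_i/∂c_i = α_i − 1, so startup i contributes w_i if α_i > 1, else 0.
α_i > 1 for i ∈ {1, 2}; NE contributions (15, 5, 0), G = 20.
u_3 = (20 − 0) + 0.66·20 = 33.2.

33.2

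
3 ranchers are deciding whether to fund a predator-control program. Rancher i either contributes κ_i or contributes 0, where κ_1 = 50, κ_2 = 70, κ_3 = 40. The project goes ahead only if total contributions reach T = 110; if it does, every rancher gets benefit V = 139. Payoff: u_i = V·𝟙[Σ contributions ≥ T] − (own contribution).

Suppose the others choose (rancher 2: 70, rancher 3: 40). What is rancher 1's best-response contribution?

0

Others' total = 110 ≥ 110; contributing adds cost 50 for no extra benefit.
Best response: 0.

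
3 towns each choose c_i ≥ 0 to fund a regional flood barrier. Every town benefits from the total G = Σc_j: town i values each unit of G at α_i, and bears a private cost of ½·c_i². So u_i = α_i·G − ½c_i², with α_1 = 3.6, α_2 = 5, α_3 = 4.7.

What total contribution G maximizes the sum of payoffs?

Planner FOC: ∂(Σu_j)/∂c_i = (Σα_j) − c_i = 0, so c_i^SO = Σα_j = 13.3 for every i; G^SO = 39.9.

39.9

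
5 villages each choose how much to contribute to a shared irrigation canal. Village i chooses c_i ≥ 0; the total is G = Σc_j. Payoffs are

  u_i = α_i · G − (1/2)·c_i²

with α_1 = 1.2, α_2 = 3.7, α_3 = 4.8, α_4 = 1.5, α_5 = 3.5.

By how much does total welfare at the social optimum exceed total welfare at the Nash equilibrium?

Village i's FOC: ∂u_i/∂c_i = α_i − c_i = 0, so c_i* = α_i.
NE contributions = (1.2, 3.7, 4.8, 1.5, 3.5); G = 14.7.
W^NE = (Σα)·G − ½Σα_i² = 14.7² − ½·52.67 = 189.755.
Planner sets c_i = Σα_j = 14.7 for every i, so G^SO = 5·14.7 = 73.5.
W^SO = (Σα)·G^SO − ½·5·(Σα)² = (5/2)·14.7² = 540.225.
Deadweight loss = W^SO − W^NE = 350.47.

350.47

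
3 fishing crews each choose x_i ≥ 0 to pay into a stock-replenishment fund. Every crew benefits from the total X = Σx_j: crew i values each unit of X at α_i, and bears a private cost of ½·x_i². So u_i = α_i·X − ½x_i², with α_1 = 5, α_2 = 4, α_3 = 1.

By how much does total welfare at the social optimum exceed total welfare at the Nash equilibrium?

71

Crew i's FOC: ∂u_i/∂x_i = α_i − x_i = 0, so x_i* = α_i.
NE contributions = (5, 4, 1); X = 10.
W^NE = (Σα)·X − ½Σα_i² = 10² − ½·42 = 79.
Planner sets x_i = Σα_j = 10 for every i, so X^SO = 3·10 = 30.
W^SO = (Σα)·X^SO − ½·3·(Σα)² = (3/2)·10² = 150.
Deadweight loss = W^SO − W^NE = 71.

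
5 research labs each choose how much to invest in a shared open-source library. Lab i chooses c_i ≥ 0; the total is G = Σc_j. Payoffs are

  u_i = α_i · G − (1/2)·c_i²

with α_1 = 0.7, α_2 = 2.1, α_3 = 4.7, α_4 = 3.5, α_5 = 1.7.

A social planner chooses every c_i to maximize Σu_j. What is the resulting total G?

Planner FOC: ∂(Σu_j)/∂c_i = (Σα_j) − c_i = 0, so c_i^SO = Σα_j = 12.7 for every i; G^SO = 63.5.

63.5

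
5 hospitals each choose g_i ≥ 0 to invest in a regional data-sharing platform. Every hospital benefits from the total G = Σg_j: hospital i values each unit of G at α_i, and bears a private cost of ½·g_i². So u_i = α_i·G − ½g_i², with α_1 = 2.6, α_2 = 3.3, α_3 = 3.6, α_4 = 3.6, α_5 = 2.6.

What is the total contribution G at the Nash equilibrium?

15.7

Hospital i's FOC: ∂u_i/∂g_i = α_i − g_i = 0, so g_i* = α_i.
NE contributions = (2.6, 3.3, 3.6, 3.6, 2.6); G = 15.7.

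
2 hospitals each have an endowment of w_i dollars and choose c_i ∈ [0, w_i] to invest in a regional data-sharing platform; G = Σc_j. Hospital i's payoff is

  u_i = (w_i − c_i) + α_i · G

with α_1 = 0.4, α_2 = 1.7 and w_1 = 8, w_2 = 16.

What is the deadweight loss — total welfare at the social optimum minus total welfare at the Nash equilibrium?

∂u_i/∂c_i = α_i − 1, so hospital i contributes w_i if α_i > 1, else 0.
α_i > 1 for i ∈ {2}; NE contributions (0, 16), G = 16.
W^NE = Σw_i − G^NE + (Σα_i)·G^NE = 24 + 1.1·16 = 41.6.
Planner: ∂(Σu_j)/∂c_i = Σα_j − 1 = 1.1 > 0, so everyone contributes w_i; G^SO = 24, W^SO = 24 + 1.1·24 = 50.4.
Deadweight loss = 8.8.

8.8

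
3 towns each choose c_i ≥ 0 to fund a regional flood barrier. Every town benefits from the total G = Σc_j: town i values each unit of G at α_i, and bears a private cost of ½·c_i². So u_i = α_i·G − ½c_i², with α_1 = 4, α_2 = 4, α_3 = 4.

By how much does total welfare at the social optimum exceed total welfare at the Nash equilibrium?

Town i's FOC: ∂u_i/∂c_i = α_i − c_i = 0, so c_i* = α_i.
NE contributions = (4, 4, 4); G = 12.
W^NE = (Σα)·G − ½Σα_i² = 12² − ½·48 = 120.
Planner sets c_i = Σα_j = 12 for every i, so G^SO = 3·12 = 36.
W^SO = (Σα)·G^SO − ½·3·(Σα)² = (3/2)·12² = 216.
Deadweight loss = W^SO − W^NE = 96.

96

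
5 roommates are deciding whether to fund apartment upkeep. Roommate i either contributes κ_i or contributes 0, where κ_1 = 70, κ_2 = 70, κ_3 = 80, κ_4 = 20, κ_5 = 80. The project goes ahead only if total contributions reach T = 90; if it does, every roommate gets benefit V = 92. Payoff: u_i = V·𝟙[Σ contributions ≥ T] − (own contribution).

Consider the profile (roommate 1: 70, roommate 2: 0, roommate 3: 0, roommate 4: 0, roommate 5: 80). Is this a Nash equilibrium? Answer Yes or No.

Total = 150 ≥ 90: provided.
Roommate 1 (pledges 70, payoff 22): dropping to 0 → total 80, payoff 0. No gain.
Roommate 2 (pledges 0, payoff 92): pledging 70 → total 220, payoff 22. No gain.
Roommate 3 (pledges 0, payoff 92): pledging 80 → total 230, payoff 12. No gain.
Roommate 4 (pledges 0, payoff 92): pledging 20 → total 170, payoff 72. No gain.
Roommate 5 (pledges 80, payoff 12): dropping to 0 → total 70, payoff 0. No gain.

Yes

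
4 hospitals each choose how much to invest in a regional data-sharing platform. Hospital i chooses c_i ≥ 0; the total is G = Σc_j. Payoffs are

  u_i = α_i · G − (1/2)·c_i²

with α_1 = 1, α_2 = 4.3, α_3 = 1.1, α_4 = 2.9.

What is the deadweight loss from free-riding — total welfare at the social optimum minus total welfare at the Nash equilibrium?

Hospital i's FOC: ∂u_i/∂c_i = α_i − c_i = 0, so c_i* = α_i.
NE contributions = (1, 4.3, 1.1, 2.9); G = 9.3.
W^NE = (Σα)·G − ½Σα_i² = 9.3² − ½·29.11 = 71.935.
Planner sets c_i = Σα_j = 9.3 for every i, so G^SO = 4·9.3 = 37.2.
W^SO = (Σα)·G^SO − ½·4·(Σα)² = (4/2)·9.3² = 172.98.
Deadweight loss = W^SO − W^NE = 101.045.

101.045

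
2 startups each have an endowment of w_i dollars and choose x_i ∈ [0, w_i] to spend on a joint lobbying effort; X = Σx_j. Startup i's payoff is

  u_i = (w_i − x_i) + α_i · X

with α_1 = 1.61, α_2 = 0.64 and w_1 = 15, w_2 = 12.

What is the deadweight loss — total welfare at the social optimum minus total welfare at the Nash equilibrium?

15

∂u_i/∂x_i = α_i − 1, so startup i contributes w_i if α_i > 1, else 0.
α_i > 1 for i ∈ {1}; NE contributions (15, 0), X = 15.
W^NE = Σw_i − X^NE + (Σα_i)·X^NE = 27 + 1.25·15 = 45.75.
Planner: ∂(Σu_j)/∂x_i = Σα_j − 1 = 1.25 > 0, so everyone contributes w_i; X^SO = 27, W^SO = 27 + 1.25·27 = 60.75.
Deadweight loss = 15.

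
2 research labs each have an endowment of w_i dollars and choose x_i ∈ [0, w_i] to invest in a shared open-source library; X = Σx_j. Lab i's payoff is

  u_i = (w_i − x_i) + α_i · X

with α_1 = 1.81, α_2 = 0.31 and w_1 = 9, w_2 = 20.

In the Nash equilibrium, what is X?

∂u_i/∂x_i = α_i − 1, so lab i contributes w_i if α_i > 1, else 0.
α_i > 1 for i ∈ {1}; NE contributions (9, 0), X = 9.

9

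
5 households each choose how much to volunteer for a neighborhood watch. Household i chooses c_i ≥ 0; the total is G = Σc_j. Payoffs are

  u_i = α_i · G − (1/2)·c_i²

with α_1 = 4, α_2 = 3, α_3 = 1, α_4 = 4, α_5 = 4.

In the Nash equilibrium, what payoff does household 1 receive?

Household i's FOC: ∂u_i/∂c_i = α_i − c_i = 0, so c_i* = α_i.
NE contributions = (4, 3, 1, 4, 4); G = 16.
u_1 = α_1·G − ½·(c_1)² = 4·16 − ½·4² = 56.

56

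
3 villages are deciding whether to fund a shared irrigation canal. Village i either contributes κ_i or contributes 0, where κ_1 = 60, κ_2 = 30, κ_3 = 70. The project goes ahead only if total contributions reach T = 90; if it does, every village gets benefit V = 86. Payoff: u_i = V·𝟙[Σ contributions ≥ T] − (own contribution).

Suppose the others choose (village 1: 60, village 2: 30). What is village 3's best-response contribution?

Others' total = 90 ≥ 90; contributing adds cost 70 for no extra benefit.
Best response: 0.

0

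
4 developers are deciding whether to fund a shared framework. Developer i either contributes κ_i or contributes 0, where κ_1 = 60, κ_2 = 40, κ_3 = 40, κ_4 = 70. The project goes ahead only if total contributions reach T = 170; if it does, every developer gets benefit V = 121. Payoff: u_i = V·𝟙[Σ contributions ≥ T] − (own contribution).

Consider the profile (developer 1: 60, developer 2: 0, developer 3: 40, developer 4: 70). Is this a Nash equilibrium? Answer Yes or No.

Total = 170 ≥ 170: provided.
Developer 1 (pledges 60, payoff 61): dropping to 0 → total 110, payoff 0. No gain.
Developer 2 (pledges 0, payoff 121): pledging 40 → total 210, payoff 81. No gain.
Developer 3 (pledges 40, payoff 81): dropping to 0 → total 130, payoff 0. No gain.
Developer 4 (pledges 70, payoff 51): dropping to 0 → total 100, payoff 0. No gain.

Yes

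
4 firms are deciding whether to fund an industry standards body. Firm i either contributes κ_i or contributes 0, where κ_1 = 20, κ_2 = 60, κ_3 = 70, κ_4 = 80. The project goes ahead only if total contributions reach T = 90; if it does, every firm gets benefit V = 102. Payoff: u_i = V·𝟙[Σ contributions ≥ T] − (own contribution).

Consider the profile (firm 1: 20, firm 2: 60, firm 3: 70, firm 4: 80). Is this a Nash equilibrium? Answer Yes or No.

No

Total = 230 ≥ 90: provided.
Firm 1 (pledges 20, payoff 82): dropping to 0 → total 210, payoff 102. Profitable deviation.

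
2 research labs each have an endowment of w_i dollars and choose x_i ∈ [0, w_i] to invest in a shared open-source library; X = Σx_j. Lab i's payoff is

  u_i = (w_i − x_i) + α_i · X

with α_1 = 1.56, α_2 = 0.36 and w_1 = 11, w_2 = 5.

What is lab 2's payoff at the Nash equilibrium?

8.96

∂u_i/∂x_i = α_i − 1, so lab i contributes w_i if α_i > 1, else 0.
α_i > 1 for i ∈ {1}; NE contributions (11, 0), X = 11.
u_2 = (5 − 0) + 0.36·11 = 8.96.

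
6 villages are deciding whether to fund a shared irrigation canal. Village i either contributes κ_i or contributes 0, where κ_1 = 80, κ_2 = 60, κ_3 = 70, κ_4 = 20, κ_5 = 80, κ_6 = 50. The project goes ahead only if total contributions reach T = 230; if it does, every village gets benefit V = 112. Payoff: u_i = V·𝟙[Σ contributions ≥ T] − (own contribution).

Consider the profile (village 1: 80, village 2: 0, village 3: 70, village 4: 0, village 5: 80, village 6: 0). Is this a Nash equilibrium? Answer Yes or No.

Total = 230 ≥ 230: provided.
Village 1 (pledges 80, payoff 32): dropping to 0 → total 150, payoff 0. No gain.
Village 2 (pledges 0, payoff 112): pledging 60 → total 290, payoff 52. No gain.
Village 3 (pledges 70, payoff 42): dropping to 0 → total 160, payoff 0. No gain.
Village 4 (pledges 0, payoff 112): pledging 20 → total 250, payoff 92. No gain.
Village 5 (pledges 80, payoff 32): dropping to 0 → total 150, payoff 0. No gain.
Village 6 (pledges 0, payoff 112): pledging 50 → total 280, payoff 62. No gain.

Yes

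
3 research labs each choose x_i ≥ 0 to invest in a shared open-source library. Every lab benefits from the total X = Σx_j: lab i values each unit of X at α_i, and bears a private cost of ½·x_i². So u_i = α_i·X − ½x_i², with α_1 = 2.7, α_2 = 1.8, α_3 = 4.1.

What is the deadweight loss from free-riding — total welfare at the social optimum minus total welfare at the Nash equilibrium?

50.65

Lab i's FOC: ∂u_i/∂x_i = α_i − x_i = 0, so x_i* = α_i.
NE contributions = (2.7, 1.8, 4.1); X = 8.6.
W^NE = (Σα)·X − ½Σα_i² = 8.6² − ½·27.34 = 60.29.
Planner sets x_i = Σα_j = 8.6 for every i, so X^SO = 3·8.6 = 25.8.
W^SO = (Σα)·X^SO − ½·3·(Σα)² = (3/2)·8.6² = 110.94.
Deadweight loss = W^SO − W^NE = 50.65.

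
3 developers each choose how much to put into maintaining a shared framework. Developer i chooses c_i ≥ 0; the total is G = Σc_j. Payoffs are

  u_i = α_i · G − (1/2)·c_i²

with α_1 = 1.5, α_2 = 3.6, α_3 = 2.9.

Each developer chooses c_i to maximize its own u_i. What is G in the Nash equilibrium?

Developer i's FOC: ∂u_i/∂c_i = α_i − c_i = 0, so c_i* = α_i.
NE contributions = (1.5, 3.6, 2.9); G = 8.

8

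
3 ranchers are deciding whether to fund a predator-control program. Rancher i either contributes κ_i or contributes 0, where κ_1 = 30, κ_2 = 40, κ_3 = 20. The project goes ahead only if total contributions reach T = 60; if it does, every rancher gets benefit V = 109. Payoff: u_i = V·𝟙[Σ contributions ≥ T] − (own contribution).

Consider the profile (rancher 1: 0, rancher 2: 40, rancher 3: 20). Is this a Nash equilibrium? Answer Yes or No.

Total = 60 ≥ 60: provided.
Rancher 1 (pledges 0, payoff 109): pledging 30 → total 90, payoff 79. No gain.
Rancher 2 (pledges 40, payoff 69): dropping to 0 → total 20, payoff 0. No gain.
Rancher 3 (pledges 20, payoff 89): dropping to 0 → total 40, payoff 0. No gain.

Yes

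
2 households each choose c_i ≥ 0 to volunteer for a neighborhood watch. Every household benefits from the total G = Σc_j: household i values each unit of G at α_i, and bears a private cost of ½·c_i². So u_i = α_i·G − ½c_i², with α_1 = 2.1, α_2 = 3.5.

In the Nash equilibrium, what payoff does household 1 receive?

9.555

Household i's FOC: ∂u_i/∂c_i = α_i − c_i = 0, so c_i* = α_i.
NE contributions = (2.1, 3.5); G = 5.6.
u_1 = α_1·G − ½·(c_1)² = 2.1·5.6 − ½·2.1² = 9.555.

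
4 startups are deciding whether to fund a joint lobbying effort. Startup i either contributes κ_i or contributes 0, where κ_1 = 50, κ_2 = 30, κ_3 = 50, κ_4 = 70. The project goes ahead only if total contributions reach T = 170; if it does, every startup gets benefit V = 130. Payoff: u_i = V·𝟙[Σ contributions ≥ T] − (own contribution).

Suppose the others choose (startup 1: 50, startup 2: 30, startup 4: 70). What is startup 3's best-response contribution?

50

Others' total = 150. Contributing 50 brings total to 200 ≥ 170: gain V − κ_3 = 80.
Best response: 50.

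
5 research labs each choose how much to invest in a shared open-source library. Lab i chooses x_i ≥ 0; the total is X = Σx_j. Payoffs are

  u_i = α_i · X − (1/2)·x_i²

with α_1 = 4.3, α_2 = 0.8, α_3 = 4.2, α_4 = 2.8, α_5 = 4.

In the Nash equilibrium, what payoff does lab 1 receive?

59.985

Lab i's FOC: ∂u_i/∂x_i = α_i − x_i = 0, so x_i* = α_i.
NE contributions = (4.3, 0.8, 4.2, 2.8, 4); X = 16.1.
u_1 = α_1·X − ½·(x_1)² = 4.3·16.1 − ½·4.3² = 59.985.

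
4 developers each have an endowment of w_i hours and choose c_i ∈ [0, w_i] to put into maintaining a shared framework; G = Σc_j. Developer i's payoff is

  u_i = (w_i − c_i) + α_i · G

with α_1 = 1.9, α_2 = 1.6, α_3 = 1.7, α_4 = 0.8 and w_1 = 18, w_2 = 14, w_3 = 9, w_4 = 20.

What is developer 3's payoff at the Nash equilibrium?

69.7

∂u_i/∂c_i = α_i − 1, so developer i contributes w_i if α_i > 1, else 0.
α_i > 1 for i ∈ {1, 2, 3}; NE contributions (18, 14, 9, 0), G = 41.
u_3 = (9 − 9) + 1.7·41 = 69.7.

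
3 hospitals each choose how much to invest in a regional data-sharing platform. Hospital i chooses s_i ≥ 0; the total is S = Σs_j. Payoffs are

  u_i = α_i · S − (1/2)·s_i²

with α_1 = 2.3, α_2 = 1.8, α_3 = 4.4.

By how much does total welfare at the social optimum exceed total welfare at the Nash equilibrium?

50.07

Hospital i's FOC: ∂u_i/∂s_i = α_i − s_i = 0, so s_i* = α_i.
NE contributions = (2.3, 1.8, 4.4); S = 8.5.
W^NE = (Σα)·S − ½Σα_i² = 8.5² − ½·27.89 = 58.305.
Planner sets s_i = Σα_j = 8.5 for every i, so S^SO = 3·8.5 = 25.5.
W^SO = (Σα)·S^SO − ½·3·(Σα)² = (3/2)·8.5² = 108.375.
Deadweight loss = W^SO − W^NE = 50.07.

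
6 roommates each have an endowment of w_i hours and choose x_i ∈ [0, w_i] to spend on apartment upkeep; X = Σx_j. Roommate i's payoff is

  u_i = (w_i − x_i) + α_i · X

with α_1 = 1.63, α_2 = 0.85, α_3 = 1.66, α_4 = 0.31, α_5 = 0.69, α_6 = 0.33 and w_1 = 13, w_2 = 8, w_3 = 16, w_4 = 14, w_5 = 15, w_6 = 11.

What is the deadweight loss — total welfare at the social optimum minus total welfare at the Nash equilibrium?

∂u_i/∂x_i = α_i − 1, so roommate i contributes w_i if α_i > 1, else 0.
α_i > 1 for i ∈ {1, 3}; NE contributions (13, 0, 16, 0, 0, 0), X = 29.
W^NE = Σw_i − X^NE + (Σα_i)·X^NE = 77 + 4.47·29 = 206.63.
Planner: ∂(Σu_j)/∂x_i = Σα_j − 1 = 4.47 > 0, so everyone contributes w_i; X^SO = 77, W^SO = 77 + 4.47·77 = 421.19.
Deadweight loss = 214.56.

214.56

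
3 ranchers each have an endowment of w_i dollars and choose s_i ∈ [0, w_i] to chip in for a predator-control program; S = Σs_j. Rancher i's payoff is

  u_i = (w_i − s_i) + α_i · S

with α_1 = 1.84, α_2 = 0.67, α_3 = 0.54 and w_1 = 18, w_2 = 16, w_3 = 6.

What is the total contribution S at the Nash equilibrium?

18

∂u_i/∂s_i = α_i − 1, so rancher i contributes w_i if α_i > 1, else 0.
α_i > 1 for i ∈ {1}; NE contributions (18, 0, 0), S = 18.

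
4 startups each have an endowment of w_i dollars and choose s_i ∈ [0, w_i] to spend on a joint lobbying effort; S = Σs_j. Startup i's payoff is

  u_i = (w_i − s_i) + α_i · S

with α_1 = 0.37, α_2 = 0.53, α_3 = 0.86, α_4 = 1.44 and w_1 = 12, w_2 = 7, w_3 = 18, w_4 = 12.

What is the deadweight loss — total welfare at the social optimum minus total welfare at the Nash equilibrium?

81.4

∂u_i/∂s_i = α_i − 1, so startup i contributes w_i if α_i > 1, else 0.
α_i > 1 for i ∈ {4}; NE contributions (0, 0, 0, 12), S = 12.
W^NE = Σw_i − S^NE + (Σα_i)·S^NE = 49 + 2.2·12 = 75.4.
Planner: ∂(Σu_j)/∂s_i = Σα_j − 1 = 2.2 > 0, so everyone contributes w_i; S^SO = 49, W^SO = 49 + 2.2·49 = 156.8.
Deadweight loss = 81.4.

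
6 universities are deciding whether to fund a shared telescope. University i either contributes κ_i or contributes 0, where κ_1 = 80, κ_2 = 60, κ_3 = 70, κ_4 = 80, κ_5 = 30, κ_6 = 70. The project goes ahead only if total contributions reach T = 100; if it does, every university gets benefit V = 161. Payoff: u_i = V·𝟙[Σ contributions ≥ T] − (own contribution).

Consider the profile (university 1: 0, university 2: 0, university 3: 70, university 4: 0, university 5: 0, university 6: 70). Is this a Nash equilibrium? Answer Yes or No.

Yes

Total = 140 ≥ 100: provided.
University 1 (pledges 0, payoff 161): pledging 80 → total 220, payoff 81. No gain.
University 2 (pledges 0, payoff 161): pledging 60 → total 200, payoff 101. No gain.
University 3 (pledges 70, payoff 91): dropping to 0 → total 70, payoff 0. No gain.
University 4 (pledges 0, payoff 161): pledging 80 → total 220, payoff 81. No gain.
University 5 (pledges 0, payoff 161): pledging 30 → total 170, payoff 131. No gain.
University 6 (pledges 70, payoff 91): dropping to 0 → total 70, payoff 0. No gain.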